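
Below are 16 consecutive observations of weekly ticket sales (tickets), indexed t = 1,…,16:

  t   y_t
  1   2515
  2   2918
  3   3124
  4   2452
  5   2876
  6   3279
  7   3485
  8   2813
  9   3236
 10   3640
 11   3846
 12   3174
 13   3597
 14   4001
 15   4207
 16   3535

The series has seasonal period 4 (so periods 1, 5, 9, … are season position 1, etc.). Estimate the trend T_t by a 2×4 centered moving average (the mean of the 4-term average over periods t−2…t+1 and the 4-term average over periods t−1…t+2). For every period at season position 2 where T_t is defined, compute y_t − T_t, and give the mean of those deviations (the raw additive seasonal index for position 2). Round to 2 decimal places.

211.04

Season position 2 occurs at t = 6, 10, 14 (where T_t is defined).
t=6: T_6 = 3068.1250; y_6 − T_6 = 3279 − 3068.1250 = 210.8750
t=10: T_10 = 3428.8750; y_10 − T_10 = 3640 − 3428.8750 = 211.1250
t=14: T_14 = 3789.8750; y_14 − T_14 = 4001 − 3789.8750 = 211.1250
Mean deviation: (210.8750 + 211.1250 + 211.1250) / 3 = 211.04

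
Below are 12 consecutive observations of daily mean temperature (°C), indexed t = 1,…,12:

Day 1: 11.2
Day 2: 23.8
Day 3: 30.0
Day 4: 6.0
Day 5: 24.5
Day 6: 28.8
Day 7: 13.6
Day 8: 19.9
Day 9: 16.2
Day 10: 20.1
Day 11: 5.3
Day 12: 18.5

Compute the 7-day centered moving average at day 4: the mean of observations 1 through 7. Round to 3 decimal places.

19.700

Sum of periods 1–7: 11.2 + 23.8 + 30.0 + 6.0 + 24.5 + 28.8 + 13.6 = 137.9
Divide by 7: 137.9 / 7 = 19.700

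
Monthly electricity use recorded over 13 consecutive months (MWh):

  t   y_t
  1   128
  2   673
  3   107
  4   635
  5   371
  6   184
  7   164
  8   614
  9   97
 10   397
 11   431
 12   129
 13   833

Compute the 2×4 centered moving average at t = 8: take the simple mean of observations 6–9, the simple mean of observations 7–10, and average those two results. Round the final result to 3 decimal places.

291.375

Sum over 6–9: 184 + 164 + 614 + 97 = 1059
Sum over 7–10: 164 + 614 + 97 + 397 = 1272
CMA at t=8 = (1059 + 1272) / (2·4) = 2331 / 8 = 291.375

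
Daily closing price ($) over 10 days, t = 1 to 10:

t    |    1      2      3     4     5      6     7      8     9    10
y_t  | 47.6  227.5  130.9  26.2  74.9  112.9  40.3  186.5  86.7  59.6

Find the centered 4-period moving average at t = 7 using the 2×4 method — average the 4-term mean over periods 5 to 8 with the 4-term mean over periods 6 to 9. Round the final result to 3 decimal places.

Sum over 5–8: 74.9 + 112.9 + 40.3 + 186.5 = 414.6
Sum over 6–9: 112.9 + 40.3 + 186.5 + 86.7 = 426.4
CMA at t=7 = (414.6 + 426.4) / (2·4) = 841.0 / 8 = 105.125

105.125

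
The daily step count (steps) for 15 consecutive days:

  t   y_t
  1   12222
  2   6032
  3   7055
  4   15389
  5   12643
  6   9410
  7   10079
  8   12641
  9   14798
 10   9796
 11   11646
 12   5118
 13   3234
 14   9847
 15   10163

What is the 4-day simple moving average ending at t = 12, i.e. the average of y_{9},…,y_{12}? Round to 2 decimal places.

10339.50

Sum of periods 9–12: 14798 + 9796 + 11646 + 5118 = 41358
Divide by 4: 41358 / 4 = 10339.50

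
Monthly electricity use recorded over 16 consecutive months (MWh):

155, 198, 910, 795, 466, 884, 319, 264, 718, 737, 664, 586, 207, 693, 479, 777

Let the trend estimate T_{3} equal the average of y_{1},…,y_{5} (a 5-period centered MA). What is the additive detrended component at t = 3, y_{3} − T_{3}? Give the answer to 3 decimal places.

Trend T_3 = (155 + 198 + 910 + 795 + 466) / 5 = 2524/5 = 504.80000
Detrended value: 910 − 504.80000 = 405.200

405.200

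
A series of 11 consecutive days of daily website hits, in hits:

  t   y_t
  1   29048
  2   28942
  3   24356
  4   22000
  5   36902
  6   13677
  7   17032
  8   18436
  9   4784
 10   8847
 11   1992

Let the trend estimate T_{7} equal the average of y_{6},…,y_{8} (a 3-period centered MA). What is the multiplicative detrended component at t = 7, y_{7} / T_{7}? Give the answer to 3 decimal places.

1.040

Trend T_7 = (13677 + 17032 + 18436) / 3 = 49145/3 = 16381.66667
Ratio to trend: 17032 / 16381.66667 = 1.040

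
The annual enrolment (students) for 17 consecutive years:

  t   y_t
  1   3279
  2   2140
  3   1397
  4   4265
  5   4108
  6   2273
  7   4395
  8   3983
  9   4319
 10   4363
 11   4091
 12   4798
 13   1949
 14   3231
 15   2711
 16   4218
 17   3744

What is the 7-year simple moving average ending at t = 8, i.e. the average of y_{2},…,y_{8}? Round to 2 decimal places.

3223.00

Sum of periods 2–8: 2140 + 1397 + 4265 + 4108 + 2273 + 4395 + 3983 = 22561
Divide by 7: 22561 / 7 = 3223.00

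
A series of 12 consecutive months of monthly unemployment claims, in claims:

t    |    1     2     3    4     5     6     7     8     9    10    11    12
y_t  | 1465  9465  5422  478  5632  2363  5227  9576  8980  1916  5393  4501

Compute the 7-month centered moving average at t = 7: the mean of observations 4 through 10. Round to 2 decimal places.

Sum of periods 4–10: 478 + 5632 + 2363 + 5227 + 9576 + 8980 + 1916 = 34172
Divide by 7: 34172 / 7 = 4881.71

4881.71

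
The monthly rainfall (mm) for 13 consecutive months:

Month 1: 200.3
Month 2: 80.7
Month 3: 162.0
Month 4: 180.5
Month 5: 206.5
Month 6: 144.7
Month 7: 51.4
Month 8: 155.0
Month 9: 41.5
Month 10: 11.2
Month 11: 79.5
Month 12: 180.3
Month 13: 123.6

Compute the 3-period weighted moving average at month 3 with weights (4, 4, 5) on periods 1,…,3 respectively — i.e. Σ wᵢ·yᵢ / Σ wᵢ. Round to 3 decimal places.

148.769

Weighted sum: 4·200.3 + 4·80.7 + 5·162.0 = 801.2 + 322.8 + 810.0 = 1934.0
Weight total: 4 + 4 + 5 = 13
WMA = 1934.0 / 13 = 148.769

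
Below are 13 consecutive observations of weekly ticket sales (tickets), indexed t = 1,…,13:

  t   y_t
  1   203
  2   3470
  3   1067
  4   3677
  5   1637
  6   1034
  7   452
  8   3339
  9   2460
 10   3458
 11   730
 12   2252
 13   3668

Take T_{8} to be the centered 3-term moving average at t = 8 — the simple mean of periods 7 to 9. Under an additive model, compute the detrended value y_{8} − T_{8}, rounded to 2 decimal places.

Trend T_8 = (452 + 3339 + 2460) / 3 = 6251/3 = 2083.6667
Detrended value: 3339 − 2083.6667 = 1255.33

1255.33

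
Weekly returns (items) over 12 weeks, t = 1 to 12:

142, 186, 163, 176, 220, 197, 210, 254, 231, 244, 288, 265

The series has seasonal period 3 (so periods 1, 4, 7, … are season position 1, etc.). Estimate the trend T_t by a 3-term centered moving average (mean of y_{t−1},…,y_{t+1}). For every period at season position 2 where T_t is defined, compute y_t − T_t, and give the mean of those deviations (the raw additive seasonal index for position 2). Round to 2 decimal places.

22.33

Season position 2 occurs at t = 2, 5, 8, 11 (where T_t is defined).
t=2: T_2 = 163.6667; y_2 − T_2 = 186 − 163.6667 = 22.3333
t=5: T_5 = 197.6667; y_5 − T_5 = 220 − 197.6667 = 22.3333
t=8: T_8 = 231.6667; y_8 − T_8 = 254 − 231.6667 = 22.3333
t=11: T_11 = 265.6667; y_11 − T_11 = 288 − 265.6667 = 22.3333
Mean deviation: (22.3333 + 22.3333 + 22.3333 + 22.3333) / 4 = 22.33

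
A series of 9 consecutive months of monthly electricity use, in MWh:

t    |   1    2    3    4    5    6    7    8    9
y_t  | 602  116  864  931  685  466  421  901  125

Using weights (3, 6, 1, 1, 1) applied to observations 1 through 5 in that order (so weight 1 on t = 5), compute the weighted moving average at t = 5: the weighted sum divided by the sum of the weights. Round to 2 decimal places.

Weighted sum: 3·602 + 6·116 + 1·864 + 1·931 + 1·685 = 1806 + 696 + 864 + 931 + 685 = 4982
Weight total: 3 + 6 + 1 + 1 + 1 = 12
WMA = 4982 / 12 = 415.17

415.17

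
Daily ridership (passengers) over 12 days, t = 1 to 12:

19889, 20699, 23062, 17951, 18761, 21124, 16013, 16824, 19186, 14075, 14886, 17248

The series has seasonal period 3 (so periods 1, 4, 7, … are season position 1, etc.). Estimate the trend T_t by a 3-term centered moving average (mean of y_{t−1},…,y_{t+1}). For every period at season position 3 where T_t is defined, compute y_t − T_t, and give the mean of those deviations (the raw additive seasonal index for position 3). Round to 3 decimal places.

Season position 3 occurs at t = 3, 6, 9 (where T_t is defined).
t=3: T_3 = 20570.66667; y_3 − T_3 = 23062 − 20570.66667 = 2491.33333
t=6: T_6 = 18632.66667; y_6 − T_6 = 21124 − 18632.66667 = 2491.33333
t=9: T_9 = 16695.00000; y_9 − T_9 = 19186 − 16695.00000 = 2491.00000
Mean deviation: (2491.33333 + 2491.33333 + 2491.00000) / 3 = 2491.222

2491.222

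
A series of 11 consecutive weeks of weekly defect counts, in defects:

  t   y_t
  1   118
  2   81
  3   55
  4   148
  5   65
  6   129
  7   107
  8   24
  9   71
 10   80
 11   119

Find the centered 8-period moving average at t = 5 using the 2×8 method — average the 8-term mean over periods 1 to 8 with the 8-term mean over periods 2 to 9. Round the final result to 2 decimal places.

Sum over 1–8: 118 + 81 + 55 + 148 + 65 + 129 + 107 + 24 = 727
Sum over 2–9: 81 + 55 + 148 + 65 + 129 + 107 + 24 + 71 = 680
CMA at t=5 = (727 + 680) / (2·8) = 1407 / 16 = 87.94

87.94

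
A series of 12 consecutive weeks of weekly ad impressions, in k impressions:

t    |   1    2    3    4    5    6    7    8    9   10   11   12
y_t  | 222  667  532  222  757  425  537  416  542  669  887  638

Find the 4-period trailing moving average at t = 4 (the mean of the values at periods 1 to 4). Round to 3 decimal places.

Sum of periods 1–4: 222 + 667 + 532 + 222 = 1643
Divide by 4: 1643 / 4 = 410.750

410.750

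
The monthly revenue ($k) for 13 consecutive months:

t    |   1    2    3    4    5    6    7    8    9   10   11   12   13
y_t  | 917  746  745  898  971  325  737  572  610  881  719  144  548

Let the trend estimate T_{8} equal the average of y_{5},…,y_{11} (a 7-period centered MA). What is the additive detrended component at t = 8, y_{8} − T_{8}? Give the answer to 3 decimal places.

-115.857

Trend T_8 = (971 + 325 + 737 + 572 + 610 + 881 + 719) / 7 = 4815/7 = 687.85714
Detrended value: 572 − 687.85714 = -115.857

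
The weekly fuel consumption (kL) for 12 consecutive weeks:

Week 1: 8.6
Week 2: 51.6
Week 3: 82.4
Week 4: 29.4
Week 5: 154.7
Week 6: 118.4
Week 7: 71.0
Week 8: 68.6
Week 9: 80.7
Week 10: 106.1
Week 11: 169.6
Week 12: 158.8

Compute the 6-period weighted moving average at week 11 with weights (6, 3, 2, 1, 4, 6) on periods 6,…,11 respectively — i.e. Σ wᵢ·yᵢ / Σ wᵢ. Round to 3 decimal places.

Weighted sum: 6·118.4 + 3·71.0 + 2·68.6 + 1·80.7 + 4·106.1 + 6·169.6 = 710.4 + 213.0 + 137.2 + 80.7 + 424.4 + 1017.6 = 2583.3
Weight total: 6 + 3 + 2 + 1 + 4 + 6 = 22
WMA = 2583.3 / 22 = 117.423

117.423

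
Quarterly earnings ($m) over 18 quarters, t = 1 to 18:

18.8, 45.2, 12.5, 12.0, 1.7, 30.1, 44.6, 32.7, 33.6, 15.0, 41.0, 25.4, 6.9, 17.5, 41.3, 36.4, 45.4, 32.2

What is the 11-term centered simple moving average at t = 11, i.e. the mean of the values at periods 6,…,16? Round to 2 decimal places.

Sum of periods 6–16: 30.1 + 44.6 + 32.7 + 33.6 + 15.0 + 41.0 + 25.4 + 6.9 + 17.5 + 41.3 + 36.4 = 324.5
Divide by 11: 324.5 / 11 = 29.50

29.50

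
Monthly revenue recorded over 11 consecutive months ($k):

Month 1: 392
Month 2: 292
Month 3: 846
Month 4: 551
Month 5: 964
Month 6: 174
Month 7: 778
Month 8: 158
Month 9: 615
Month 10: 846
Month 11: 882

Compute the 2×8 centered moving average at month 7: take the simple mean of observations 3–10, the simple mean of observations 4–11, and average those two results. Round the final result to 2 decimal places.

Sum over 3–10: 846 + 551 + 964 + 174 + 778 + 158 + 615 + 846 = 4932
Sum over 4–11: 551 + 964 + 174 + 778 + 158 + 615 + 846 + 882 = 4968
CMA at t=7 = (4932 + 4968) / (2·8) = 9900 / 16 = 618.75

618.75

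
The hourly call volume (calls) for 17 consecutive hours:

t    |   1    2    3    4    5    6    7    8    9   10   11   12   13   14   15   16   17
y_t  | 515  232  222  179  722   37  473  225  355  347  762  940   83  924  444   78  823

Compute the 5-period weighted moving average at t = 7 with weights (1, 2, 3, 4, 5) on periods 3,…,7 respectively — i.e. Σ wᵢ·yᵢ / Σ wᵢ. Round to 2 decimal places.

Weighted sum: 1·222 + 2·179 + 3·722 + 4·37 + 5·473 = 222 + 358 + 2166 + 148 + 2365 = 5259
Weight total: 1 + 2 + 3 + 4 + 5 = 15
WMA = 5259 / 15 = 350.60

350.60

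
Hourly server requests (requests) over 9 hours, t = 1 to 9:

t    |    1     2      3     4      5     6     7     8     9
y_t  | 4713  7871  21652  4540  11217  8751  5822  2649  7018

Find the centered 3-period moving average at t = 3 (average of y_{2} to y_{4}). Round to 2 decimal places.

Sum of periods 2–4: 7871 + 21652 + 4540 = 34063
Divide by 3: 34063 / 3 = 11354.33

11354.33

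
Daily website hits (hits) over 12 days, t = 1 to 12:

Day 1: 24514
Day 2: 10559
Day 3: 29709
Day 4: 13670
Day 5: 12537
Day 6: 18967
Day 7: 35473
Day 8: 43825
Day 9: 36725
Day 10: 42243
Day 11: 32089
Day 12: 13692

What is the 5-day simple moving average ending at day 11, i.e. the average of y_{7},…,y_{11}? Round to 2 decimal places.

Sum of periods 7–11: 35473 + 43825 + 36725 + 42243 + 32089 = 190355
Divide by 5: 190355 / 5 = 38071.00

38071.00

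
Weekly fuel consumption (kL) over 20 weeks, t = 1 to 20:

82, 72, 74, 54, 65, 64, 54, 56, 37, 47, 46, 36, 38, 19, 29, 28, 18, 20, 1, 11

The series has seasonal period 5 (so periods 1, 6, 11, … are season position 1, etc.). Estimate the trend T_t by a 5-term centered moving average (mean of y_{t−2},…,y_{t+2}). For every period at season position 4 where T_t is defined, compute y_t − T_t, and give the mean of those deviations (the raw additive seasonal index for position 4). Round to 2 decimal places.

-11.27

Season position 4 occurs at t = 4, 9, 14 (where T_t is defined).
t=4: T_4 = 65.8000; y_4 − T_4 = 54 − 65.8000 = -11.8000
t=9: T_9 = 48.0000; y_9 − T_9 = 37 − 48.0000 = -11.0000
t=14: T_14 = 30.0000; y_14 − T_14 = 19 − 30.0000 = -11.0000
Mean deviation: (-11.8000 + -11.0000 + -11.0000) / 3 = -11.27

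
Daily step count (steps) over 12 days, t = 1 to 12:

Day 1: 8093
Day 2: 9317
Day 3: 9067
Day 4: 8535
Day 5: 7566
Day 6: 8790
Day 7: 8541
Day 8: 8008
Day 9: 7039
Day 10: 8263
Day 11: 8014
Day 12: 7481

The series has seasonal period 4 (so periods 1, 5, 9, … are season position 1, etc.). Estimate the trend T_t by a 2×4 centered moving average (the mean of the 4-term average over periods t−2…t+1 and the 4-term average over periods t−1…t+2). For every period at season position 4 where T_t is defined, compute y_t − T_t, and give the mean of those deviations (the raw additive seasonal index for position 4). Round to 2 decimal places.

-20.50

Season position 4 occurs at t = 4, 8 (where T_t is defined).
t=4: T_4 = 8555.3750; y_4 − T_4 = 8535 − 8555.3750 = -20.3750
t=8: T_8 = 8028.6250; y_8 − T_8 = 8008 − 8028.6250 = -20.6250
Mean deviation: (-20.3750 + -20.6250) / 2 = -20.50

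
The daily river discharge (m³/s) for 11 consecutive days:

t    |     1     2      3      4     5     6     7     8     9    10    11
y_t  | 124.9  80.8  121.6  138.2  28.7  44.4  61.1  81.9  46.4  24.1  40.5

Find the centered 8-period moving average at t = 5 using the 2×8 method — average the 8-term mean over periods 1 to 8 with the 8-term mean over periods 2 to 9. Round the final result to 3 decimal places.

Sum over 1–8: 124.9 + 80.8 + 121.6 + 138.2 + 28.7 + 44.4 + 61.1 + 81.9 = 681.6
Sum over 2–9: 80.8 + 121.6 + 138.2 + 28.7 + 44.4 + 61.1 + 81.9 + 46.4 = 603.1
CMA at t=5 = (681.6 + 603.1) / (2·8) = 1284.7 / 16 = 80.294

80.294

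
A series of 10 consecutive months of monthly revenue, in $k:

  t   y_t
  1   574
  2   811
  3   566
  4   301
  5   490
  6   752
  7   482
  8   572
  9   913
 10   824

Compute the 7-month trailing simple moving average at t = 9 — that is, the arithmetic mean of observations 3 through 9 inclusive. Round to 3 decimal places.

Sum of periods 3–9: 566 + 301 + 490 + 752 + 482 + 572 + 913 = 4076
Divide by 7: 4076 / 7 = 582.286

582.286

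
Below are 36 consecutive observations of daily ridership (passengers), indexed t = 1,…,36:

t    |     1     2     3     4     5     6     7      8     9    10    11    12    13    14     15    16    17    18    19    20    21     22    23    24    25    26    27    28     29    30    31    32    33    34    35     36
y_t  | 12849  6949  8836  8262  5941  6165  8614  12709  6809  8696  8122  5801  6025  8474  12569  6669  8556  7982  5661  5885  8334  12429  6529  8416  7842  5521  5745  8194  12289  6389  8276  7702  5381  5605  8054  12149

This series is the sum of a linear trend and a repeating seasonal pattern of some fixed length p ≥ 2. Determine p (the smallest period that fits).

7

First differences y_{t+1} − y_t: -5900, 1887, -574, -2321, 224, 2449, 4095, -5900, 1887, -574, -2321, 224, 2449, 4095, -5900, 1887, …
The difference pattern repeats every 7 terms and not for any smaller step, so p = 7.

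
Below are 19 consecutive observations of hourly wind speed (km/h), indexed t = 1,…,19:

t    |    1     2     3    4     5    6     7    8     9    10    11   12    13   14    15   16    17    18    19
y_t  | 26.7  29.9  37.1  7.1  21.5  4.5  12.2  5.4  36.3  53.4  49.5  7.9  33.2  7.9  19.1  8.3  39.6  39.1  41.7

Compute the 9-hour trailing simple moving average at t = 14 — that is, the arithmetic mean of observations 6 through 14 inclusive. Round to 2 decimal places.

Sum of periods 6–14: 4.5 + 12.2 + 5.4 + 36.3 + 53.4 + 49.5 + 7.9 + 33.2 + 7.9 = 210.3
Divide by 9: 210.3 / 9 = 23.37

23.37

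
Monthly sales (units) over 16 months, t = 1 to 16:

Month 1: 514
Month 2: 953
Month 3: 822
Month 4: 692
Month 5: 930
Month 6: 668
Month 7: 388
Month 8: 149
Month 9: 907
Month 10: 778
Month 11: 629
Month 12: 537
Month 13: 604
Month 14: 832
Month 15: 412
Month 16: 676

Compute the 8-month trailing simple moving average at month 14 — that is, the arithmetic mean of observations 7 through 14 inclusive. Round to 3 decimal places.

Sum of periods 7–14: 388 + 149 + 907 + 778 + 629 + 537 + 604 + 832 = 4824
Divide by 8: 4824 / 8 = 603.000

603.000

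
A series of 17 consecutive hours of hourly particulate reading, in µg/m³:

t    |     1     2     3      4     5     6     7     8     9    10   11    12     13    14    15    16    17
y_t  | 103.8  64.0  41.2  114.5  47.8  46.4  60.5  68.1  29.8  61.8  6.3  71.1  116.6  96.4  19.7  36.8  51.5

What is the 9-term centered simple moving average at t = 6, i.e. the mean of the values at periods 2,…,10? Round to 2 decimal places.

59.34

Sum of periods 2–10: 64.0 + 41.2 + 114.5 + 47.8 + 46.4 + 60.5 + 68.1 + 29.8 + 61.8 = 534.1
Divide by 9: 534.1 / 9 = 59.34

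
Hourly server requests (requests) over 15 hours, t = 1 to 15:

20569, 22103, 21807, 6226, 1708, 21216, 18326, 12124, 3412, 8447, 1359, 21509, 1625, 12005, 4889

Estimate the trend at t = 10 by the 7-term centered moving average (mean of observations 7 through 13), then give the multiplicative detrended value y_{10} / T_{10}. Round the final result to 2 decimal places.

Trend T_10 = (18326 + 12124 + 3412 + 8447 + 1359 + 21509 + 1625) / 7 = 66802/7 = 9543.1429
Ratio to trend: 8447 / 9543.1429 = 0.89

0.89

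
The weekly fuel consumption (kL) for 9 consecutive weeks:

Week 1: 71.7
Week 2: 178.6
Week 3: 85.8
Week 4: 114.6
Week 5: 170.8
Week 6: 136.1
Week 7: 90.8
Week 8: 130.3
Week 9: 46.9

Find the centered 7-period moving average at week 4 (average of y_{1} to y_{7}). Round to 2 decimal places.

Sum of periods 1–7: 71.7 + 178.6 + 85.8 + 114.6 + 170.8 + 136.1 + 90.8 = 848.4
Divide by 7: 848.4 / 7 = 121.20

121.20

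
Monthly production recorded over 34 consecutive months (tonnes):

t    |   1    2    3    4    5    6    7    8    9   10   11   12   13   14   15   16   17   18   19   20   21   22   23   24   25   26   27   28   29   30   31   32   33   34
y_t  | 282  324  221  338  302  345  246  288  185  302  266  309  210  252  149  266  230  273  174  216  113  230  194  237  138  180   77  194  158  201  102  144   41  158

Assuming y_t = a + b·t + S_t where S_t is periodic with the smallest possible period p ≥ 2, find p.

6

First differences y_{t+1} − y_t: 42, -103, 117, -36, 43, -99, 42, -103, 117, -36, 43, -99, 42, -103, …
The difference pattern repeats every 6 terms and not for any smaller step, so p = 6.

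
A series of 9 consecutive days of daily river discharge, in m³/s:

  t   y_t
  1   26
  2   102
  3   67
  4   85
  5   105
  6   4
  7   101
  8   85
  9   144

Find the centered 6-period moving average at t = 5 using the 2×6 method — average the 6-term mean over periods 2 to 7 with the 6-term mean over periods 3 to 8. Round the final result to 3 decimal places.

Sum over 2–7: 102 + 67 + 85 + 105 + 4 + 101 = 464
Sum over 3–8: 67 + 85 + 105 + 4 + 101 + 85 = 447
CMA at t=5 = (464 + 447) / (2·6) = 911 / 12 = 75.917

75.917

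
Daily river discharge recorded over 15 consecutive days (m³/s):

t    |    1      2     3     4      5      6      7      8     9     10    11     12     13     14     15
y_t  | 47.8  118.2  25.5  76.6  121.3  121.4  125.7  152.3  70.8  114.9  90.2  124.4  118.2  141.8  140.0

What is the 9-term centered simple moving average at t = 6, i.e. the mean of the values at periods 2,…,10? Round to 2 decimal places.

102.97

Sum of periods 2–10: 118.2 + 25.5 + 76.6 + 121.3 + 121.4 + 125.7 + 152.3 + 70.8 + 114.9 = 926.7
Divide by 9: 926.7 / 9 = 102.97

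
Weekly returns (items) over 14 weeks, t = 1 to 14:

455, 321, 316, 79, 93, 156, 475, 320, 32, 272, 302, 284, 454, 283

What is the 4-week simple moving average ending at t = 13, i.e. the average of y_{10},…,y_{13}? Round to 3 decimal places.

Sum of periods 10–13: 272 + 302 + 284 + 454 = 1312
Divide by 4: 1312 / 4 = 328.000

328.000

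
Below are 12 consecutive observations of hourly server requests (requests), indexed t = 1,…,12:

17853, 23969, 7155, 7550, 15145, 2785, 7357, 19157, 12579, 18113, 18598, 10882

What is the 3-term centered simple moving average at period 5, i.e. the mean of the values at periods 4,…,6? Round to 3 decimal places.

8493.333

Sum of periods 4–6: 7550 + 15145 + 2785 = 25480
Divide by 3: 25480 / 3 = 8493.333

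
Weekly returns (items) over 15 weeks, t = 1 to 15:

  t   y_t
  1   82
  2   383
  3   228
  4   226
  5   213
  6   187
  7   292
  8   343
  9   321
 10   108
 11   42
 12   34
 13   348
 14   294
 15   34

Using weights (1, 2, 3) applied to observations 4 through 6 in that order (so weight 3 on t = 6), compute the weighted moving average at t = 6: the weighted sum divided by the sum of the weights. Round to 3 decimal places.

202.167

Weighted sum: 1·226 + 2·213 + 3·187 = 226 + 426 + 561 = 1213
Weight total: 1 + 2 + 3 = 6
WMA = 1213 / 6 = 202.167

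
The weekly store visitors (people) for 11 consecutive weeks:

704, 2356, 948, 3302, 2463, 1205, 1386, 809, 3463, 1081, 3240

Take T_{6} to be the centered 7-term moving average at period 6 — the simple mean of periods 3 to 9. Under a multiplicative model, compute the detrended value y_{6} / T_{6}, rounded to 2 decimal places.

0.62

Trend T_6 = (948 + 3302 + 2463 + 1205 + 1386 + 809 + 3463) / 7 = 13576/7 = 1939.4286
Ratio to trend: 1205 / 1939.4286 = 0.62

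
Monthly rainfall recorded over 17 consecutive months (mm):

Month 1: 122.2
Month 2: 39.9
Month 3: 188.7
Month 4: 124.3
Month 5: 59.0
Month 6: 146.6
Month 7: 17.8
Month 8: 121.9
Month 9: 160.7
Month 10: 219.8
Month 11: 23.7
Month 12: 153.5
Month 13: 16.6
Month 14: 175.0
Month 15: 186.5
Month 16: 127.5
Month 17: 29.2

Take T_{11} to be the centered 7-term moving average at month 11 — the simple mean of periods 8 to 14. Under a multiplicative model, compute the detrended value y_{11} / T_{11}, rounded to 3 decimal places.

Trend T_11 = (121.9 + 160.7 + 219.8 + 23.7 + 153.5 + 16.6 + 175.0) / 7 = 871.2/7 = 124.45714
Ratio to trend: 23.7 / 124.45714 = 0.190

0.190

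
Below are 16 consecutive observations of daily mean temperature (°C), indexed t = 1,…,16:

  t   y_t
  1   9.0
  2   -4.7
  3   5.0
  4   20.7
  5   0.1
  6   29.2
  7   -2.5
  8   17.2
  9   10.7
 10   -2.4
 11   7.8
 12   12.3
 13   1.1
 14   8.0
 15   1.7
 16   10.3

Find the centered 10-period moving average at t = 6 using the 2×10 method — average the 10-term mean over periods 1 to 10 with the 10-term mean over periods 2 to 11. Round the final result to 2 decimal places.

8.17

Sum over 1–10: 9.0 + (-4.7) + 5.0 + 20.7 + 0.1 + 29.2 + (-2.5) + 17.2 + 10.7 + (-2.4) = 82.3
Sum over 2–11: (-4.7) + 5.0 + 20.7 + 0.1 + 29.2 + (-2.5) + 17.2 + 10.7 + (-2.4) + 7.8 = 81.1
CMA at t=6 = (82.3 + 81.1) / (2·10) = 163.4 / 20 = 8.17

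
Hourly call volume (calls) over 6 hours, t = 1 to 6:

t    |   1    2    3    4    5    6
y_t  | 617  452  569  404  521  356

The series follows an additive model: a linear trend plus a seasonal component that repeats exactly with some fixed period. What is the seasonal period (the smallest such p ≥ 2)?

2

First differences y_{t+1} − y_t: -165, 117, -165, 117, -165, …
The difference pattern repeats every 2 terms and not for any smaller step, so p = 2.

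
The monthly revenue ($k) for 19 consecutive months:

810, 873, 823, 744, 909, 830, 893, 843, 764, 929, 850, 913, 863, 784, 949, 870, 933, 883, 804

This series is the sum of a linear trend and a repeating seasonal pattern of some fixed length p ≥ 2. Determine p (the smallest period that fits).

First differences y_{t+1} − y_t: 63, -50, -79, 165, -79, 63, -50, -79, 165, -79, 63, -50, …
The difference pattern repeats every 5 terms and not for any smaller step, so p = 5.

5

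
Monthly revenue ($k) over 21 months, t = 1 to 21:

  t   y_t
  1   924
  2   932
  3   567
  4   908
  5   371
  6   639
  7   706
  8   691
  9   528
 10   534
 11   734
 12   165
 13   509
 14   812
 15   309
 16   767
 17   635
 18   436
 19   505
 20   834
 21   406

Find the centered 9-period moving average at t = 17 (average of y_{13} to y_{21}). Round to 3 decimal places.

579.222

Sum of periods 13–21: 509 + 812 + 309 + 767 + 635 + 436 + 505 + 834 + 406 = 5213
Divide by 9: 5213 / 9 = 579.222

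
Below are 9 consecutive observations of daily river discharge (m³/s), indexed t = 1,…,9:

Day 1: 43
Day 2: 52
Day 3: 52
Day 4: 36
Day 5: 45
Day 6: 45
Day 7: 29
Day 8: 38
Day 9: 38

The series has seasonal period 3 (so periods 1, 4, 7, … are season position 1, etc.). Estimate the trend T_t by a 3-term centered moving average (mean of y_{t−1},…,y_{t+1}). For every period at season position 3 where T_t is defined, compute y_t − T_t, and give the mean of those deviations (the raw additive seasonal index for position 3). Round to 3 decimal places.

5.333

Season position 3 occurs at t = 3, 6 (where T_t is defined).
t=3: T_3 = 46.66667; y_3 − T_3 = 52 − 46.66667 = 5.33333
t=6: T_6 = 39.66667; y_6 − T_6 = 45 − 39.66667 = 5.33333
Mean deviation: (5.33333 + 5.33333) / 2 = 5.333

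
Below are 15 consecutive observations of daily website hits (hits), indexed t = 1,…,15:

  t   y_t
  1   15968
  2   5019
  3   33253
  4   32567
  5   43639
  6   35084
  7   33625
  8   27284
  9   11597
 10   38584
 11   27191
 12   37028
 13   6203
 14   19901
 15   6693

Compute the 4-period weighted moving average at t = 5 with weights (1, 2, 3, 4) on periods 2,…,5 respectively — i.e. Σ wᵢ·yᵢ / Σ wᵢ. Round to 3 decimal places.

Weighted sum: 1·5019 + 2·33253 + 3·32567 + 4·43639 = 5019 + 66506 + 97701 + 174556 = 343782
Weight total: 1 + 2 + 3 + 4 = 10
WMA = 343782 / 10 = 34378.200

34378.200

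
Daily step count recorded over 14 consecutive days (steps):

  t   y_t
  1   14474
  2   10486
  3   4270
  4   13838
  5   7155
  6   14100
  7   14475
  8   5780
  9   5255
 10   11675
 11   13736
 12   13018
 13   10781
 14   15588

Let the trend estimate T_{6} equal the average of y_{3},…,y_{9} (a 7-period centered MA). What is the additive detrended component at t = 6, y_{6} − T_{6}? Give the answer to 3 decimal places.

Trend T_6 = (4270 + 13838 + 7155 + 14100 + 14475 + 5780 + 5255) / 7 = 64873/7 = 9267.57143
Detrended value: 14100 − 9267.57143 = 4832.429

4832.429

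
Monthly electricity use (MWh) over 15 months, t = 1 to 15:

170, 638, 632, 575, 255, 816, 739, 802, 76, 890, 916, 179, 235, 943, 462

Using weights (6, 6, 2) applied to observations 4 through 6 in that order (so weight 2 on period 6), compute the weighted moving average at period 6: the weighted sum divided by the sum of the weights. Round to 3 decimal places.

472.286

Weighted sum: 6·575 + 6·255 + 2·816 = 3450 + 1530 + 1632 = 6612
Weight total: 6 + 6 + 2 = 14
WMA = 6612 / 14 = 472.286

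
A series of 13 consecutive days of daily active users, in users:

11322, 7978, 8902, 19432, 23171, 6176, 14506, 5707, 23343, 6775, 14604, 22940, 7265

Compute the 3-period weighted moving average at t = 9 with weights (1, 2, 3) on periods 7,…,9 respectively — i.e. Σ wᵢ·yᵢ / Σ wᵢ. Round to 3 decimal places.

Weighted sum: 1·14506 + 2·5707 + 3·23343 = 14506 + 11414 + 70029 = 95949
Weight total: 1 + 2 + 3 = 6
WMA = 95949 / 6 = 15991.500

15991.500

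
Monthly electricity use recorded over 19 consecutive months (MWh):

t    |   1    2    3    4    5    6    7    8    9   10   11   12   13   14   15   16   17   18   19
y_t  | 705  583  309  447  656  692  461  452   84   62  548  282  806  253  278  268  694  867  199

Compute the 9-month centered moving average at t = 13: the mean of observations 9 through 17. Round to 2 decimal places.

363.89

Sum of periods 9–17: 84 + 62 + 548 + 282 + 806 + 253 + 278 + 268 + 694 = 3275
Divide by 9: 3275 / 9 = 363.89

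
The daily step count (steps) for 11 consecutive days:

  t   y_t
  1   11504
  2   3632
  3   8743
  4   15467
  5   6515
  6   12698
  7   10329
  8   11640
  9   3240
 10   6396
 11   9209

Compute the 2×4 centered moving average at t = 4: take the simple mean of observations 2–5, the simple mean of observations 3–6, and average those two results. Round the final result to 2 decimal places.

Sum over 2–5: 3632 + 8743 + 15467 + 6515 = 34357
Sum over 3–6: 8743 + 15467 + 6515 + 12698 = 43423
CMA at t=4 = (34357 + 43423) / (2·4) = 77780 / 8 = 9722.50

9722.50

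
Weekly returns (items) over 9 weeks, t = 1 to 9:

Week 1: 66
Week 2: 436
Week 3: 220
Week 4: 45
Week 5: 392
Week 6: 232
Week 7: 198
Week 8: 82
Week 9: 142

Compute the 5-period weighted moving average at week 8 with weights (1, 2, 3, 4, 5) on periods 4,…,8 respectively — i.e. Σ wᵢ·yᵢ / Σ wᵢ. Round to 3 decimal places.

181.800

Weighted sum: 1·45 + 2·392 + 3·232 + 4·198 + 5·82 = 45 + 784 + 696 + 792 + 410 = 2727
Weight total: 1 + 2 + 3 + 4 + 5 = 15
WMA = 2727 / 15 = 181.800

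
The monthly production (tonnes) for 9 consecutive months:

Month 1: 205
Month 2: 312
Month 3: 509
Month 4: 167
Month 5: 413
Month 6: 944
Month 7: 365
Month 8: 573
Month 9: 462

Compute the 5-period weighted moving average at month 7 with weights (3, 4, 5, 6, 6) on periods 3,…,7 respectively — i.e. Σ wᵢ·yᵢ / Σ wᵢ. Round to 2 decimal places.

504.75

Weighted sum: 3·509 + 4·167 + 5·413 + 6·944 + 6·365 = 1527 + 668 + 2065 + 5664 + 2190 = 12114
Weight total: 3 + 4 + 5 + 6 + 6 = 24
WMA = 12114 / 24 = 504.75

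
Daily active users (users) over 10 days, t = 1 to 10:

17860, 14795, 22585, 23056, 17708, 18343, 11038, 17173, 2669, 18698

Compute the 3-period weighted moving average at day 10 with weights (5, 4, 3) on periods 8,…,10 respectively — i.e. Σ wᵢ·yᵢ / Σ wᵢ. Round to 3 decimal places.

Weighted sum: 5·17173 + 4·2669 + 3·18698 = 85865 + 10676 + 56094 = 152635
Weight total: 5 + 4 + 3 = 12
WMA = 152635 / 12 = 12719.583

12719.583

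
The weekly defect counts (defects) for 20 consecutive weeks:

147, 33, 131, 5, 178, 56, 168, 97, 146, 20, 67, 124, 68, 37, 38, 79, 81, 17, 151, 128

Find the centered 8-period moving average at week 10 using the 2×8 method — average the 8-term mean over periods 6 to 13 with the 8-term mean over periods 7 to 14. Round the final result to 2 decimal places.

92.06

Sum over 6–13: 56 + 168 + 97 + 146 + 20 + 67 + 124 + 68 = 746
Sum over 7–14: 168 + 97 + 146 + 20 + 67 + 124 + 68 + 37 = 727
CMA at t=10 = (746 + 727) / (2·8) = 1473 / 16 = 92.06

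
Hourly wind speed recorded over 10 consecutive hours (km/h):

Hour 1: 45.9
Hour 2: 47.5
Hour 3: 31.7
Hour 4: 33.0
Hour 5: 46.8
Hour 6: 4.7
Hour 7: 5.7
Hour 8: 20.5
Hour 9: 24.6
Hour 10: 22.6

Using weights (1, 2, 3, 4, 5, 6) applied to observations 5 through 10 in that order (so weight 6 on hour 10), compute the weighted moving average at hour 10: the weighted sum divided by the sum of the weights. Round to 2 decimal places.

19.71

Weighted sum: 1·46.8 + 2·4.7 + 3·5.7 + 4·20.5 + 5·24.6 + 6·22.6 = 46.8 + 9.4 + 17.1 + 82.0 + 123.0 + 135.6 = 413.9
Weight total: 1 + 2 + 3 + 4 + 5 + 6 = 21
WMA = 413.9 / 21 = 19.71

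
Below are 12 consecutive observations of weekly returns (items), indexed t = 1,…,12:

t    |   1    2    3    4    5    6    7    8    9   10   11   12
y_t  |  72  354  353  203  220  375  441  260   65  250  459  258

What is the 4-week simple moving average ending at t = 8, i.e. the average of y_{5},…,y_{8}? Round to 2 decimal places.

Sum of periods 5–8: 220 + 375 + 441 + 260 = 1296
Divide by 4: 1296 / 4 = 324.00

324.00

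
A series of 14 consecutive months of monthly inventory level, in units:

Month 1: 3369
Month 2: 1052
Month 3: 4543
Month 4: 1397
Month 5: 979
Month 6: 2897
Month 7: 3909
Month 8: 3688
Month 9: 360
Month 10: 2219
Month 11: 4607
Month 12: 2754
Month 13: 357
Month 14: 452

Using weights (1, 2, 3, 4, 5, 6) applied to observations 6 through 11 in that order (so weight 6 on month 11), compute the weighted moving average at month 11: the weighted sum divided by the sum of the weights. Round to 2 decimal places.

Weighted sum: 1·2897 + 2·3909 + 3·3688 + 4·360 + 5·2219 + 6·4607 = 2897 + 7818 + 11064 + 1440 + 11095 + 27642 = 61956
Weight total: 1 + 2 + 3 + 4 + 5 + 6 = 21
WMA = 61956 / 21 = 2950.29

2950.29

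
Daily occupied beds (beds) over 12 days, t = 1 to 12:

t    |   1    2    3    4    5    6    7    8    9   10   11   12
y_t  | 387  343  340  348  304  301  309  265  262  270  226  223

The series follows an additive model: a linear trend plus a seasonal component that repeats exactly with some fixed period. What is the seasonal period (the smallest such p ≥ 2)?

3

First differences y_{t+1} − y_t: -44, -3, 8, -44, -3, 8, -44, -3, …
The difference pattern repeats every 3 terms and not for any smaller step, so p = 3.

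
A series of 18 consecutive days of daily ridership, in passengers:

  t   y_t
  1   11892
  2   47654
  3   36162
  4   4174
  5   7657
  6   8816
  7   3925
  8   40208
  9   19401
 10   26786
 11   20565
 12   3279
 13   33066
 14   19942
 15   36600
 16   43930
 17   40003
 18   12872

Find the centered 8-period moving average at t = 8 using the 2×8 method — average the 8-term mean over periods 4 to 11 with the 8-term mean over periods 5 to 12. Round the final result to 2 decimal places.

Sum over 4–11: 4174 + 7657 + 8816 + 3925 + 40208 + 19401 + 26786 + 20565 = 131532
Sum over 5–12: 7657 + 8816 + 3925 + 40208 + 19401 + 26786 + 20565 + 3279 = 130637
CMA at t=8 = (131532 + 130637) / (2·8) = 262169 / 16 = 16385.56

16385.56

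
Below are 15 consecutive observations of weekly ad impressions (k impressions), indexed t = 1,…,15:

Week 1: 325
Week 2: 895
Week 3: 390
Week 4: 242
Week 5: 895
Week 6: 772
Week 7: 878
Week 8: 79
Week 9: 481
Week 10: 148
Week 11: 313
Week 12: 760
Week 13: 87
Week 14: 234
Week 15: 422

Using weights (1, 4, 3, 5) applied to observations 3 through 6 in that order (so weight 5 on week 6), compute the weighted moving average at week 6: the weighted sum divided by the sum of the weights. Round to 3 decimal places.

Weighted sum: 1·390 + 4·242 + 3·895 + 5·772 = 390 + 968 + 2685 + 3860 = 7903
Weight total: 1 + 4 + 3 + 5 = 13
WMA = 7903 / 13 = 607.923

607.923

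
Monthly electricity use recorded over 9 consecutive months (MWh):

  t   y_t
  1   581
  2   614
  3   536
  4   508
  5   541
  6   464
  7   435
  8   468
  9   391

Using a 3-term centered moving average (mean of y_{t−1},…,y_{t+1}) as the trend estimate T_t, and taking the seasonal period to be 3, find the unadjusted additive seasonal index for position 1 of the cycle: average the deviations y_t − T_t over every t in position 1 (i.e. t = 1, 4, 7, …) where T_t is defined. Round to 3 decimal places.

Season position 1 occurs at t = 4, 7 (where T_t is defined).
t=4: T_4 = 528.33333; y_4 − T_4 = 508 − 528.33333 = -20.33333
t=7: T_7 = 455.66667; y_7 − T_7 = 435 − 455.66667 = -20.66667
Mean deviation: (-20.33333 + -20.66667) / 2 = -20.500

-20.500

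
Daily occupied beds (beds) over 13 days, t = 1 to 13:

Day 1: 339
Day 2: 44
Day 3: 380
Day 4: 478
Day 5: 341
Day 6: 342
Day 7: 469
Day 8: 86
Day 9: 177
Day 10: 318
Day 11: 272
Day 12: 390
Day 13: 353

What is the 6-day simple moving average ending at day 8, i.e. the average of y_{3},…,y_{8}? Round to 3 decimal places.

349.333

Sum of periods 3–8: 380 + 478 + 341 + 342 + 469 + 86 = 2096
Divide by 6: 2096 / 6 = 349.333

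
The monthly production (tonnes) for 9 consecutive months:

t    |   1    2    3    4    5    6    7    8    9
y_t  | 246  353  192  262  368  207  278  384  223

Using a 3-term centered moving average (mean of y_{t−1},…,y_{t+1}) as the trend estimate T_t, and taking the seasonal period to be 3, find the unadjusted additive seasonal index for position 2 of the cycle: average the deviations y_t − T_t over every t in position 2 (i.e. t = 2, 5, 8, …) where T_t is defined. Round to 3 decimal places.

89.111

Season position 2 occurs at t = 2, 5, 8 (where T_t is defined).
t=2: T_2 = 263.66667; y_2 − T_2 = 353 − 263.66667 = 89.33333
t=5: T_5 = 279.00000; y_5 − T_5 = 368 − 279.00000 = 89.00000
t=8: T_8 = 295.00000; y_8 − T_8 = 384 − 295.00000 = 89.00000
Mean deviation: (89.33333 + 89.00000 + 89.00000) / 3 = 89.111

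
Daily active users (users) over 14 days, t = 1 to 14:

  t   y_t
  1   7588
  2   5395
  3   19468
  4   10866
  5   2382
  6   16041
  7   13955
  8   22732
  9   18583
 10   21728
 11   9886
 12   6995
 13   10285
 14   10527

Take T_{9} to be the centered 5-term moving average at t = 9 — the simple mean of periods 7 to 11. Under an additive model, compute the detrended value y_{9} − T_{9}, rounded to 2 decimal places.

Trend T_9 = (13955 + 22732 + 18583 + 21728 + 9886) / 5 = 86884/5 = 17376.8000
Detrended value: 18583 − 17376.8000 = 1206.20

1206.20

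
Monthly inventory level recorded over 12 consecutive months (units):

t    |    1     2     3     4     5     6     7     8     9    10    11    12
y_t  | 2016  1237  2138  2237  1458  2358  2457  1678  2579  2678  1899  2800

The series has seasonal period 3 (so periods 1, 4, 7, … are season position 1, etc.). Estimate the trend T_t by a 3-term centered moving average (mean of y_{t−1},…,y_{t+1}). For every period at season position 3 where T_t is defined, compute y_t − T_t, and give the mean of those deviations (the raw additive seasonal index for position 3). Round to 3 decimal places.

Season position 3 occurs at t = 3, 6, 9 (where T_t is defined).
t=3: T_3 = 1870.66667; y_3 − T_3 = 2138 − 1870.66667 = 267.33333
t=6: T_6 = 2091.00000; y_6 − T_6 = 2358 − 2091.00000 = 267.00000
t=9: T_9 = 2311.66667; y_9 − T_9 = 2579 − 2311.66667 = 267.33333
Mean deviation: (267.33333 + 267.00000 + 267.33333) / 3 = 267.222

267.222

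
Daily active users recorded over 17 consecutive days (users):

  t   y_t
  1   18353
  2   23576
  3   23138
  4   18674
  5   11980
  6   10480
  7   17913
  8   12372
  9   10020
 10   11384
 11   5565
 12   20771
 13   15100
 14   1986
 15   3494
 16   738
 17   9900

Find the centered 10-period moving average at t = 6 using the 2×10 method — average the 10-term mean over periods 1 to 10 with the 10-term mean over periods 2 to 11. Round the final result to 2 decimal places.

Sum over 1–10: 18353 + 23576 + 23138 + 18674 + 11980 + 10480 + 17913 + 12372 + 10020 + 11384 = 157890
Sum over 2–11: 23576 + 23138 + 18674 + 11980 + 10480 + 17913 + 12372 + 10020 + 11384 + 5565 = 145102
CMA at t=6 = (157890 + 145102) / (2·10) = 302992 / 20 = 15149.60

15149.60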